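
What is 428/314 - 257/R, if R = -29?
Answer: 46555/4553 ≈ 10.225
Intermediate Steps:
428/314 - 257/R = 428/314 - 257/(-29) = 428*(1/314) - 257*(-1/29) = 214/157 + 257/29 = 46555/4553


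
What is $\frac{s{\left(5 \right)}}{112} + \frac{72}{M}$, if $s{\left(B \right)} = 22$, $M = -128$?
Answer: $- \frac{41}{112} \approx -0.36607$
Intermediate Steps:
$\frac{s{\left(5 \right)}}{112} + \frac{72}{M} = \frac{22}{112} + \frac{72}{-128} = 22 \cdot \frac{1}{112} + 72 \left(- \frac{1}{128}\right) = \frac{11}{56} - \frac{9}{16} = - \frac{41}{112}$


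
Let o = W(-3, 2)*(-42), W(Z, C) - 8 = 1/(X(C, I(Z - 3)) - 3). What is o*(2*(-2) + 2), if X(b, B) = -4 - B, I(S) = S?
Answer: 588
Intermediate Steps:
W(Z, C) = 8 + 1/(-4 - Z) (W(Z, C) = 8 + 1/((-4 - (Z - 3)) - 3) = 8 + 1/((-4 - (-3 + Z)) - 3) = 8 + 1/((-4 + (3 - Z)) - 3) = 8 + 1/((-1 - Z) - 3) = 8 + 1/(-4 - Z))
o = -294 (o = ((31 + 8*(-3))/(4 - 3))*(-42) = ((31 - 24)/1)*(-42) = (1*7)*(-42) = 7*(-42) = -294)
o*(2*(-2) + 2) = -294*(2*(-2) + 2) = -294*(-4 + 2) = -294*(-2) = 588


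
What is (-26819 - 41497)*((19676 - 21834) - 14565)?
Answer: 1142448468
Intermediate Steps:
(-26819 - 41497)*((19676 - 21834) - 14565) = -68316*(-2158 - 14565) = -68316*(-16723) = 1142448468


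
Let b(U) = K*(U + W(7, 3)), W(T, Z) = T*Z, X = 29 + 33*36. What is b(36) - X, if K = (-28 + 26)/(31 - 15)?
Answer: -9793/8 ≈ -1224.1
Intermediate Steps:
X = 1217 (X = 29 + 1188 = 1217)
K = -⅛ (K = -2/16 = -2*1/16 = -⅛ ≈ -0.12500)
b(U) = -21/8 - U/8 (b(U) = -(U + 7*3)/8 = -(U + 21)/8 = -(21 + U)/8 = -21/8 - U/8)
b(36) - X = (-21/8 - ⅛*36) - 1*1217 = (-21/8 - 9/2) - 1217 = -57/8 - 1217 = -9793/8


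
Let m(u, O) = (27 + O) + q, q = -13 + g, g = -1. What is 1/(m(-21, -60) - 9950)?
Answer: -1/9997 ≈ -0.00010003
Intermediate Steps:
q = -14 (q = -13 - 1 = -14)
m(u, O) = 13 + O (m(u, O) = (27 + O) - 14 = 13 + O)
1/(m(-21, -60) - 9950) = 1/((13 - 60) - 9950) = 1/(-47 - 9950) = 1/(-9997) = -1/9997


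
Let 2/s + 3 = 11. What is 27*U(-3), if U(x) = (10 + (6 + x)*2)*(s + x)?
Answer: -1188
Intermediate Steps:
s = ¼ (s = 2/(-3 + 11) = 2/8 = 2*(⅛) = ¼ ≈ 0.25000)
U(x) = (22 + 2*x)*(¼ + x) (U(x) = (10 + (6 + x)*2)*(¼ + x) = (10 + (12 + 2*x))*(¼ + x) = (22 + 2*x)*(¼ + x))
27*U(-3) = 27*(11/2 + 2*(-3)² + (45/2)*(-3)) = 27*(11/2 + 2*9 - 135/2) = 27*(11/2 + 18 - 135/2) = 27*(-44) = -1188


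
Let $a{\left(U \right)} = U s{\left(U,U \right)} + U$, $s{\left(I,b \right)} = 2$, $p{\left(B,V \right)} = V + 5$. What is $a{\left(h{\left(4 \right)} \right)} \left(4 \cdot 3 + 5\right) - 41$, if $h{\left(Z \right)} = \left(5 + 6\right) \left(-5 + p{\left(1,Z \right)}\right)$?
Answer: $2203$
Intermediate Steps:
$p{\left(B,V \right)} = 5 + V$
$h{\left(Z \right)} = 11 Z$ ($h{\left(Z \right)} = \left(5 + 6\right) \left(-5 + \left(5 + Z\right)\right) = 11 Z$)
$a{\left(U \right)} = 3 U$ ($a{\left(U \right)} = U 2 + U = 2 U + U = 3 U$)
$a{\left(h{\left(4 \right)} \right)} \left(4 \cdot 3 + 5\right) - 41 = 3 \cdot 11 \cdot 4 \left(4 \cdot 3 + 5\right) - 41 = 3 \cdot 44 \left(12 + 5\right) - 41 = 132 \cdot 17 - 41 = 2244 - 41 = 2203$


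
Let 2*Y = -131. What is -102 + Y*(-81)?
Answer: 10407/2 ≈ 5203.5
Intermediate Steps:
Y = -131/2 (Y = (½)*(-131) = -131/2 ≈ -65.500)
-102 + Y*(-81) = -102 - 131/2*(-81) = -102 + 10611/2 = 10407/2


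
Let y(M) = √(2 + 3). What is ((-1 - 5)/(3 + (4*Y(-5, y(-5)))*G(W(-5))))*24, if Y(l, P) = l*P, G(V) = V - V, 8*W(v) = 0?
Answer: -48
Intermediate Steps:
W(v) = 0 (W(v) = (⅛)*0 = 0)
G(V) = 0
y(M) = √5
Y(l, P) = P*l
((-1 - 5)/(3 + (4*Y(-5, y(-5)))*G(W(-5))))*24 = ((-1 - 5)/(3 + (4*(√5*(-5)))*0))*24 = -6/(3 + (4*(-5*√5))*0)*24 = -6/(3 - 20*√5*0)*24 = -6/(3 + 0)*24 = -6/3*24 = -6*⅓*24 = -2*24 = -48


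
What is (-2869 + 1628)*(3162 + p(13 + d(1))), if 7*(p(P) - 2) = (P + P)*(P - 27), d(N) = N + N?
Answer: -27038908/7 ≈ -3.8627e+6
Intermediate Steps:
d(N) = 2*N
p(P) = 2 + 2*P*(-27 + P)/7 (p(P) = 2 + ((P + P)*(P - 27))/7 = 2 + ((2*P)*(-27 + P))/7 = 2 + (2*P*(-27 + P))/7 = 2 + 2*P*(-27 + P)/7)
(-2869 + 1628)*(3162 + p(13 + d(1))) = (-2869 + 1628)*(3162 + (2 - 54*(13 + 2*1)/7 + 2*(13 + 2*1)²/7)) = -1241*(3162 + (2 - 54*(13 + 2)/7 + 2*(13 + 2)²/7)) = -1241*(3162 + (2 - 54/7*15 + (2/7)*15²)) = -1241*(3162 + (2 - 810/7 + (2/7)*225)) = -1241*(3162 + (2 - 810/7 + 450/7)) = -1241*(3162 - 346/7) = -1241*21788/7 = -27038908/7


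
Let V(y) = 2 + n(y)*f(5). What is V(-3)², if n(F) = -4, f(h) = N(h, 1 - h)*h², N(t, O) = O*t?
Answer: 4008004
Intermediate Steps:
f(h) = h³*(1 - h) (f(h) = ((1 - h)*h)*h² = (h*(1 - h))*h² = h³*(1 - h))
V(y) = 2002 (V(y) = 2 - 4*5³*(1 - 1*5) = 2 - 500*(1 - 5) = 2 - 500*(-4) = 2 - 4*(-500) = 2 + 2000 = 2002)
V(-3)² = 2002² = 4008004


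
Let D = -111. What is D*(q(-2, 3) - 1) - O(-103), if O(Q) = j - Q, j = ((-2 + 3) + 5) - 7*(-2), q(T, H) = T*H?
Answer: 654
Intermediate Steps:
q(T, H) = H*T
j = 20 (j = (1 + 5) + 14 = 6 + 14 = 20)
O(Q) = 20 - Q
D*(q(-2, 3) - 1) - O(-103) = -111*(3*(-2) - 1) - (20 - 1*(-103)) = -111*(-6 - 1) - (20 + 103) = -111*(-7) - 1*123 = 777 - 123 = 654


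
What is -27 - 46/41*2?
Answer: -1199/41 ≈ -29.244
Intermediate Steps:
-27 - 46/41*2 = -27 - 92/41 = -1199/41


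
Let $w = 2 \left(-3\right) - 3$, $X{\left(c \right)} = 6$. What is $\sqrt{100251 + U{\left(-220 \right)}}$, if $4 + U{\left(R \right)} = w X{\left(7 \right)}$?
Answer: $\sqrt{100193} \approx 316.53$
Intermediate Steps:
$w = -9$ ($w = -6 - 3 = -9$)
$U{\left(R \right)} = -58$ ($U{\left(R \right)} = -4 - 54 = -58$)
$\sqrt{100251 + U{\left(-220 \right)}} = \sqrt{100251 - 58} = \sqrt{100193}$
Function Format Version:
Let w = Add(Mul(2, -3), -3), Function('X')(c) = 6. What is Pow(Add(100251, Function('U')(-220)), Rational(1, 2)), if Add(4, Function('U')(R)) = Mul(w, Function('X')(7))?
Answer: Pow(100193, Rational(1, 2)) ≈ 316.53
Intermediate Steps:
w = -9 (w = Add(-6, -3) = -9)
Function('U')(R) = -58 (Function('U')(R) = Add(-4, Mul(-9, 6)) = Add(-4, -54) = -58)
Pow(Add(100251, Function('U')(-220)), Rational(1, 2)) = Pow(Add(100251, -58), Rational(1, 2)) = Pow(100193, Rational(1, 2))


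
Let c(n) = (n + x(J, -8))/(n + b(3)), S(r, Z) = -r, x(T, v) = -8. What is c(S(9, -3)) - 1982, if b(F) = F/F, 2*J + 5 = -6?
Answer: -15839/8 ≈ -1979.9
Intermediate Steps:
J = -11/2 (J = -5/2 + (1/2)*(-6) = -5/2 - 3 = -11/2 ≈ -5.5000)
b(F) = 1
c(n) = (-8 + n)/(1 + n) (c(n) = (n - 8)/(n + 1) = (-8 + n)/(1 + n))
c(S(9, -3)) - 1982 = (-8 - 1*9)/(1 - 1*9) - 1982 = (-8 - 9)/(1 - 9) - 1982 = -17/(-8) - 1982 = -1/8*(-17) - 1982 = 17/8 - 1982 = -15839/8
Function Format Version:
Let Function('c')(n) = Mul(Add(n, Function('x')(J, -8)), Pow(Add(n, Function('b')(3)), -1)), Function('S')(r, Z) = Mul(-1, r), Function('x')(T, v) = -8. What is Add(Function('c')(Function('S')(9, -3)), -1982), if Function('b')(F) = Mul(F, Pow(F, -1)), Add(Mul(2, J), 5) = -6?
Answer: Rational(-15839, 8) ≈ -1979.9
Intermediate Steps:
J = Rational(-11, 2) (J = Add(Rational(-5, 2), Mul(Rational(1, 2), -6)) = Add(Rational(-5, 2), -3) = Rational(-11, 2) ≈ -5.5000)
Function('b')(F) = 1
Function('c')(n) = Mul(Pow(Add(1, n), -1), Add(-8, n)) (Function('c')(n) = Mul(Add(n, -8), Pow(Add(n, 1), -1)) = Mul(Add(-8, n), Pow(Add(1, n), -1)) = Mul(Pow(Add(1, n), -1), Add(-8, n)))
Add(Function('c')(Function('S')(9, -3)), -1982) = Add(Mul(Pow(Add(1, Mul(-1, 9)), -1), Add(-8, Mul(-1, 9))), -1982) = Add(Mul(Pow(Add(1, -9), -1), Add(-8, -9)), -1982) = Add(Mul(Pow(-8, -1), -17), -1982) = Add(Mul(Rational(-1, 8), -17), -1982) = Add(Rational(17, 8), -1982) = Rational(-15839, 8)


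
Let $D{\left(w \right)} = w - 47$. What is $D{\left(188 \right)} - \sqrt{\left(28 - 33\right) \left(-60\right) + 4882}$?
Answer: $141 - \sqrt{5182} \approx 69.014$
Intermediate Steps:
$D{\left(w \right)} = -47 + w$ ($D{\left(w \right)} = w - 47 = -47 + w$)
$D{\left(188 \right)} - \sqrt{\left(28 - 33\right) \left(-60\right) + 4882} = \left(-47 + 188\right) - \sqrt{\left(28 - 33\right) \left(-60\right) + 4882} = 141 - \sqrt{\left(-5\right) \left(-60\right) + 4882} = 141 - \sqrt{300 + 4882} = 141 - \sqrt{5182}$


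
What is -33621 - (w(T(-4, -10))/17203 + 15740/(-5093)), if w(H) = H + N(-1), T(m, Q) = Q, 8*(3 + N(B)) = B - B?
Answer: -2945429005430/87614879 ≈ -33618.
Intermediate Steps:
N(B) = -3 (N(B) = -3 + (B - B)/8 = -3 + (⅛)*0 = -3 + 0 = -3)
w(H) = -3 + H (w(H) = H - 3 = -3 + H)
-33621 - (w(T(-4, -10))/17203 + 15740/(-5093)) = -33621 - ((-3 - 10)/17203 + 15740/(-5093)) = -33621 - (-13*1/17203 + 15740*(-1/5093)) = -33621 - (-13/17203 - 15740/5093) = -33621 - 1*(-270841429/87614879) = -33621 + 270841429/87614879 = -2945429005430/87614879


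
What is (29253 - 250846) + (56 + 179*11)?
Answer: -219568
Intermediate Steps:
(29253 - 250846) + (56 + 179*11) = -221593 + (56 + 1969) = -221593 + 2025 = -219568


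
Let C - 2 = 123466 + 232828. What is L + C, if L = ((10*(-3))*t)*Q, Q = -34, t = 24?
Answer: 380776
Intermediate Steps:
C = 356296 (C = 2 + (123466 + 232828) = 2 + 356294 = 356296)
L = 24480 (L = ((10*(-3))*24)*(-34) = -30*24*(-34) = -720*(-34) = 24480)
L + C = 24480 + 356296 = 380776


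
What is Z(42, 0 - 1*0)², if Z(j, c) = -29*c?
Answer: 0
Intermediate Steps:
Z(42, 0 - 1*0)² = (-29*(0 - 1*0))² = (-29*(0 + 0))² = (-29*0)² = 0² = 0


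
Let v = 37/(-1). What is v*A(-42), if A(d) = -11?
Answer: 407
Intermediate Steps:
v = -37 (v = 37*(-1) = -37)
v*A(-42) = -37*(-11) = 407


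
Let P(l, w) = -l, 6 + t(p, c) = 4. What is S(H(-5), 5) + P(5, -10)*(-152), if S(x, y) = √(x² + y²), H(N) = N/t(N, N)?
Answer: 760 + 5*√5/2 ≈ 765.59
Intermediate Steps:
t(p, c) = -2 (t(p, c) = -6 + 4 = -2)
H(N) = -N/2 (H(N) = N/(-2) = N*(-½) = -N/2)
S(H(-5), 5) + P(5, -10)*(-152) = √((-½*(-5))² + 5²) - 1*5*(-152) = √((5/2)² + 25) - 5*(-152) = √(25/4 + 25) + 760 = √(125/4) + 760 = 5*√5/2 + 760 = 760 + 5*√5/2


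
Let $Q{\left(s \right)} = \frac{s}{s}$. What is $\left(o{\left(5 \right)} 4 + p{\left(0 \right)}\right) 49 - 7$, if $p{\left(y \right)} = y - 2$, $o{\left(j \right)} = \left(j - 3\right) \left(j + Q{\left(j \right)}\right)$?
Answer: $2247$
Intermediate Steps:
$Q{\left(s \right)} = 1$
$o{\left(j \right)} = \left(1 + j\right) \left(-3 + j\right)$ ($o{\left(j \right)} = \left(j - 3\right) \left(j + 1\right) = \left(-3 + j\right) \left(1 + j\right) = \left(1 + j\right) \left(-3 + j\right)$)
$p{\left(y \right)} = -2 + y$ ($p{\left(y \right)} = y - 2 = -2 + y$)
$\left(o{\left(5 \right)} 4 + p{\left(0 \right)}\right) 49 - 7 = \left(\left(-3 + 5^{2} - 10\right) 4 + \left(-2 + 0\right)\right) 49 - 7 = \left(\left(-3 + 25 - 10\right) 4 - 2\right) 49 - 7 = \left(12 \cdot 4 - 2\right) 49 - 7 = \left(48 - 2\right) 49 - 7 = 46 \cdot 49 - 7 = 2254 - 7 = 2247$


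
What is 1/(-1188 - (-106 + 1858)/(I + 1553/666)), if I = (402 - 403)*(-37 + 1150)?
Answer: -739705/877602708 ≈ -0.00084287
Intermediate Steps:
I = -1113 (I = -1*1113 = -1113)
1/(-1188 - (-106 + 1858)/(I + 1553/666)) = 1/(-1188 - (-106 + 1858)/(-1113 + 1553/666)) = 1/(-1188 - 1752/(-1113 + 1553*(1/666))) = 1/(-1188 - 1752/(-1113 + 1553/666)) = 1/(-1188 - 1752/(-739705/666)) = 1/(-1188 - 1752*(-666)/739705) = 1/(-1188 - 1*(-1166832/739705)) = 1/(-1188 + 1166832/739705) = 1/(-877602708/739705) = -739705/877602708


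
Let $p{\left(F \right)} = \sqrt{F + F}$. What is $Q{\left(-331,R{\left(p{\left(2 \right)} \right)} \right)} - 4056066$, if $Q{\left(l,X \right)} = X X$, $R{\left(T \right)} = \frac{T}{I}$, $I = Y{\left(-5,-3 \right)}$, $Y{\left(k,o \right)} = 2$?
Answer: $-4056065$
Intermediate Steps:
$I = 2$
$p{\left(F \right)} = \sqrt{2} \sqrt{F}$ ($p{\left(F \right)} = \sqrt{2 F} = \sqrt{2} \sqrt{F}$)
$R{\left(T \right)} = \frac{T}{2}$
$Q{\left(l,X \right)} = X^{2}$
$Q{\left(-331,R{\left(p{\left(2 \right)} \right)} \right)} - 4056066 = \left(\frac{\sqrt{2} \sqrt{2}}{2}\right)^{2} - 4056066 = \left(\frac{1}{2} \cdot 2\right)^{2} - 4056066 = 1^{2} - 4056066 = 1 - 4056066 = -4056065$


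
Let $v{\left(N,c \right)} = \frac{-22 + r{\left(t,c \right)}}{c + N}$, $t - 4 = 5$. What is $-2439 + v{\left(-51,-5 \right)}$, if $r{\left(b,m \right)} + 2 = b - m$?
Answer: $- \frac{68287}{28} \approx -2438.8$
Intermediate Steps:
$t = 9$ ($t = 4 + 5 = 9$)
$r{\left(b,m \right)} = -2 + b - m$ ($r{\left(b,m \right)} = -2 + \left(b - m\right) = -2 + b - m$)
$v{\left(N,c \right)} = \frac{-15 - c}{N + c}$ ($v{\left(N,c \right)} = \frac{-22 - \left(-7 + c\right)}{c + N} = \frac{-22 - \left(-7 + c\right)}{N + c} = \frac{-15 - c}{N + c}$)
$-2439 + v{\left(-51,-5 \right)} = -2439 + \frac{-15 - -5}{-51 - 5} = -2439 + \frac{-15 + 5}{-56} = -2439 - - \frac{5}{28} = -2439 + \frac{5}{28} = - \frac{68287}{28}$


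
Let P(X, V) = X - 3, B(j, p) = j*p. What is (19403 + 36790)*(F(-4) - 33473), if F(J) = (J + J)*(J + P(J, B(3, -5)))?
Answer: -1876003305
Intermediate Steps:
P(X, V) = -3 + X
F(J) = 2*J*(-3 + 2*J) (F(J) = (J + J)*(J + (-3 + J)) = (2*J)*(-3 + 2*J) = 2*J*(-3 + 2*J))
(19403 + 36790)*(F(-4) - 33473) = (19403 + 36790)*(2*(-4)*(-3 + 2*(-4)) - 33473) = 56193*(2*(-4)*(-3 - 8) - 33473) = 56193*(2*(-4)*(-11) - 33473) = 56193*(88 - 33473) = 56193*(-33385) = -1876003305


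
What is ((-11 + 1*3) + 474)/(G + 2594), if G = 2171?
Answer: 466/4765 ≈ 0.097796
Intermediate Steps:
((-11 + 1*3) + 474)/(G + 2594) = ((-11 + 1*3) + 474)/(2171 + 2594) = ((-11 + 3) + 474)/4765 = (-8 + 474)*(1/4765) = 466*(1/4765) = 466/4765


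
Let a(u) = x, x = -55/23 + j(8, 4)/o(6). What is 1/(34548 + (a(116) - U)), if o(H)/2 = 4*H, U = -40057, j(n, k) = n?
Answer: 138/10295183 ≈ 1.3404e-5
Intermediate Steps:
o(H) = 8*H (o(H) = 2*(4*H) = 8*H)
x = -307/138 (x = -55/23 + 8/((8*6)) = -55*1/23 + 8/48 = -55/23 + 8*(1/48) = -55/23 + ⅙ = -307/138 ≈ -2.2246)
a(u) = -307/138
1/(34548 + (a(116) - U)) = 1/(34548 + (-307/138 - 1*(-40057))) = 1/(34548 + (-307/138 + 40057)) = 1/(34548 + 5527559/138) = 1/(10295183/138) = 138/10295183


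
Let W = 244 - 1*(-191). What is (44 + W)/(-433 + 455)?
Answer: 479/22 ≈ 21.773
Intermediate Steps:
W = 435 (W = 244 + 191 = 435)
(44 + W)/(-433 + 455) = (44 + 435)/(-433 + 455) = 479/22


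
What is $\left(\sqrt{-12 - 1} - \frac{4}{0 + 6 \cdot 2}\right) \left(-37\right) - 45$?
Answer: $- \frac{98}{3} - 37 i \sqrt{13} \approx -32.667 - 133.41 i$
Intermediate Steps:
$\left(\sqrt{-12 - 1} - \frac{4}{0 + 6 \cdot 2}\right) \left(-37\right) - 45 = \left(\sqrt{-13} - \frac{4}{0 + 12}\right) \left(-37\right) - 45 = \left(i \sqrt{13} - \frac{4}{12}\right) \left(-37\right) - 45 = \left(i \sqrt{13} - 4 \cdot \frac{1}{12}\right) \left(-37\right) - 45 = \left(i \sqrt{13} - \frac{1}{3}\right) \left(-37\right) - 45 = \left(- \frac{1}{3} + i \sqrt{13}\right) \left(-37\right) - 45 = \left(\frac{37}{3} - 37 i \sqrt{13}\right) - 45 = - \frac{98}{3} - 37 i \sqrt{13}$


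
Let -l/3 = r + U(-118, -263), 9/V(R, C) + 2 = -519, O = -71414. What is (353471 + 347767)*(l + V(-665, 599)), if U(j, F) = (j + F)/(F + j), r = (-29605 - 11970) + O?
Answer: 123838795590930/521 ≈ 2.3769e+11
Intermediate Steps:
r = -112989 (r = (-29605 - 11970) - 71414 = -41575 - 71414 = -112989)
U(j, F) = 1 (U(j, F) = (F + j)/(F + j) = 1)
V(R, C) = -9/521 (V(R, C) = 9/(-2 - 519) = 9/(-521) = 9*(-1/521) = -9/521)
l = 338964 (l = -3*(-112989 + 1) = -3*(-112988) = 338964)
(353471 + 347767)*(l + V(-665, 599)) = (353471 + 347767)*(338964 - 9/521) = 701238*(176600235/521) = 123838795590930/521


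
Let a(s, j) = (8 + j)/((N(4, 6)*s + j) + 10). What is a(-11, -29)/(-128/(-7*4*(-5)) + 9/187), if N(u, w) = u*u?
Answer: -9163/73697 ≈ -0.12433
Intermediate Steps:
N(u, w) = u²
a(s, j) = (8 + j)/(10 + j + 16*s) (a(s, j) = (8 + j)/((4²*s + j) + 10) = (8 + j)/((16*s + j) + 10) = (8 + j)/((j + 16*s) + 10) = (8 + j)/(10 + j + 16*s))
a(-11, -29)/(-128/(-7*4*(-5)) + 9/187) = ((8 - 29)/(10 - 29 + 16*(-11)))/(-128/(-7*4*(-5)) + 9/187) = (-21/(10 - 29 - 176))/(-128/((-28*(-5))) + 9*(1/187)) = (-21/(-195))/(-128/140 + 9/187) = (-1/195*(-21))/(-128*1/140 + 9/187) = 7/(65*(-32/35 + 9/187)) = 7/(65*(-5669/6545)) = (7/65)*(-6545/5669) = -9163/73697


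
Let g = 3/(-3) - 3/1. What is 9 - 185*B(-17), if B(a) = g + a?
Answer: 3894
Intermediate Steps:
g = -4 (g = 3*(-⅓) - 3*1 = -1 - 3 = -4)
B(a) = -4 + a
9 - 185*B(-17) = 9 - 185*(-4 - 17) = 9 - 185*(-21) = 9 + 3885 = 3894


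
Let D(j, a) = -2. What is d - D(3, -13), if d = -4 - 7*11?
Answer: -79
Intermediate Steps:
d = -81 (d = -4 - 77 = -81)
d - D(3, -13) = -81 - 1*(-2) = -81 + 2 = -79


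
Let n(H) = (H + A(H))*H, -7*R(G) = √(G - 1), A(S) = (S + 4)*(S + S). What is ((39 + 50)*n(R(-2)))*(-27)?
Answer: 64881/49 - 14418*I*√3/343 ≈ 1324.1 - 72.807*I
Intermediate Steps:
A(S) = 2*S*(4 + S) (A(S) = (4 + S)*(2*S) = 2*S*(4 + S))
R(G) = -√(-1 + G)/7 (R(G) = -√(G - 1)/7 = -√(-1 + G)/7)
n(H) = H*(H + 2*H*(4 + H)) (n(H) = (H + 2*H*(4 + H))*H = H*(H + 2*H*(4 + H)))
((39 + 50)*n(R(-2)))*(-27) = ((39 + 50)*((-√(-1 - 2)/7)²*(9 + 2*(-√(-1 - 2)/7))))*(-27) = (89*((-I*√3/7)²*(9 + 2*(-I*√3/7))))*(-27) = (89*(-3*(9 - 2*I*√3/7)/49))*(-27) = (89*(-27/49 + 6*I*√3/343))*(-27) = (-2403/49 + 534*I*√3/343)*(-27) = 64881/49 - 14418*I*√3/343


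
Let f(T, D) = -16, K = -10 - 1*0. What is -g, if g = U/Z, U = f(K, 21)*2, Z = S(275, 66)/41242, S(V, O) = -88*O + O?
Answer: -659872/2871 ≈ -229.84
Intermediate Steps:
K = -10 (K = -10 + 0 = -10)
S(V, O) = -87*O
Z = -2871/20621 (Z = -87*66/41242 = -5742*1/41242 = -2871/20621 ≈ -0.13923)
U = -32 (U = -16*2 = -32)
g = 659872/2871 (g = -32/(-2871/20621) = -32*(-20621/2871) = 659872/2871 ≈ 229.84)
-g = -1*659872/2871 = -659872/2871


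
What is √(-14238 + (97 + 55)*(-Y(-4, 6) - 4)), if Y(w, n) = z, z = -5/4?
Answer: 8*I*√229 ≈ 121.06*I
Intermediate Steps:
z = -5/4 (z = -5*¼ = -5/4 ≈ -1.2500)
Y(w, n) = -5/4
√(-14238 + (97 + 55)*(-Y(-4, 6) - 4)) = √(-14238 + (97 + 55)*(-1*(-5/4) - 4)) = √(-14238 + 152*(5/4 - 4)) = √(-14238 + 152*(-11/4)) = √(-14238 - 418) = √(-14656) = 8*I*√229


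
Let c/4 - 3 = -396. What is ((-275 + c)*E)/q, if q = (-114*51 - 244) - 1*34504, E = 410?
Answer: 378635/20281 ≈ 18.669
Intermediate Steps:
c = -1572 (c = 12 + 4*(-396) = 12 - 1584 = -1572)
q = -40562 (q = (-5814 - 244) - 34504 = -6058 - 34504 = -40562)
((-275 + c)*E)/q = ((-275 - 1572)*410)/(-40562) = -1847*410*(-1/40562) = -757270*(-1/40562) = 378635/20281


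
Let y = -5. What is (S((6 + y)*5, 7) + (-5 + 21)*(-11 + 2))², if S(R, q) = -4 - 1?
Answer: 22201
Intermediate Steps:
S(R, q) = -5
(S((6 + y)*5, 7) + (-5 + 21)*(-11 + 2))² = (-5 + (-5 + 21)*(-11 + 2))² = (-5 + 16*(-9))² = (-5 - 144)² = (-149)² = 22201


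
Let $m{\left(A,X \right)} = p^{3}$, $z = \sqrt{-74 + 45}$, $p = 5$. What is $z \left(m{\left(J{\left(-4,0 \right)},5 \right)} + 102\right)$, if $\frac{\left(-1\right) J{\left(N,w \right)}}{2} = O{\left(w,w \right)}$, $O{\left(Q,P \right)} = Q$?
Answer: $227 i \sqrt{29} \approx 1222.4 i$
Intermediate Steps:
$J{\left(N,w \right)} = - 2 w$
$z = i \sqrt{29}$ ($z = \sqrt{-29} = i \sqrt{29} \approx 5.3852 i$)
$m{\left(A,X \right)} = 125$ ($m{\left(A,X \right)} = 5^{3} = 125$)
$z \left(m{\left(J{\left(-4,0 \right)},5 \right)} + 102\right) = i \sqrt{29} \left(125 + 102\right) = i \sqrt{29} \cdot 227 = 227 i \sqrt{29}$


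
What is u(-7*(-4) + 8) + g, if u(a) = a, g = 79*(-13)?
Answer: -991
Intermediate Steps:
g = -1027
u(-7*(-4) + 8) + g = (-7*(-4) + 8) - 1027 = (28 + 8) - 1027 = 36 - 1027 = -991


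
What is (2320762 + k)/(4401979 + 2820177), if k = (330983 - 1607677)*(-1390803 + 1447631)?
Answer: -36274822935/3611078 ≈ -10045.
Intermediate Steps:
k = -72551966632 (k = -1276694*56828 = -72551966632)
(2320762 + k)/(4401979 + 2820177) = (2320762 - 72551966632)/(4401979 + 2820177) = -72549645870/7222156 = -72549645870*1/7222156 = -36274822935/3611078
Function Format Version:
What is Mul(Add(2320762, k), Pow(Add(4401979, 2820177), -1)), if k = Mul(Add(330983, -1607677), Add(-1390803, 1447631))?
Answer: Rational(-36274822935, 3611078) ≈ -10045.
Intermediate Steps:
k = -72551966632 (k = Mul(-1276694, 56828) = -72551966632)
Mul(Add(2320762, k), Pow(Add(4401979, 2820177), -1)) = Mul(Add(2320762, -72551966632), Pow(Add(4401979, 2820177), -1)) = Mul(-72549645870, Pow(7222156, -1)) = Mul(-72549645870, Rational(1, 7222156)) = Rational(-36274822935, 3611078)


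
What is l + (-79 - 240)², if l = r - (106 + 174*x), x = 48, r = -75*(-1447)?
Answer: 201828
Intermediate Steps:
r = 108525
l = 100067 (l = 108525 - (106 + 174*48) = 108525 - (106 + 8352) = 108525 - 1*8458 = 108525 - 8458 = 100067)
l + (-79 - 240)² = 100067 + (-79 - 240)² = 100067 + (-319)² = 100067 + 101761 = 201828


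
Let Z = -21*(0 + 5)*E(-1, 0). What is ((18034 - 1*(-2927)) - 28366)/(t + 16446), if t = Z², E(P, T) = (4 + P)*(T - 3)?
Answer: -7405/909471 ≈ -0.0081421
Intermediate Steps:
E(P, T) = (-3 + T)*(4 + P) (E(P, T) = (4 + P)*(-3 + T) = (-3 + T)*(4 + P))
Z = 945 (Z = -21*(0 + 5)*(-12 - 3*(-1) + 4*0 - 1*0) = -105*(-12 + 3 + 0 + 0) = -105*(-9) = -21*(-45) = 945)
t = 893025 (t = 945² = 893025)
((18034 - 1*(-2927)) - 28366)/(t + 16446) = ((18034 - 1*(-2927)) - 28366)/(893025 + 16446) = ((18034 + 2927) - 28366)/909471 = (20961 - 28366)*(1/909471) = -7405*1/909471 = -7405/909471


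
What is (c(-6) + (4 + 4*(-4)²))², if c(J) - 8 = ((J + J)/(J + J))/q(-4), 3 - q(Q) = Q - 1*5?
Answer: 833569/144 ≈ 5788.7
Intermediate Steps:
q(Q) = 8 - Q (q(Q) = 3 - (Q - 1*5) = 3 - (Q - 5) = 3 - (-5 + Q) = 3 + (5 - Q) = 8 - Q)
c(J) = 97/12 (c(J) = 8 + ((J + J)/(J + J))/(8 - 1*(-4)) = 8 + ((2*J)/((2*J)))/(8 + 4) = 8 + ((2*J)*(1/(2*J)))/12 = 8 + 1*(1/12) = 8 + 1/12 = 97/12)
(c(-6) + (4 + 4*(-4)²))² = (97/12 + (4 + 4*(-4)²))² = (97/12 + (4 + 4*16))² = (97/12 + (4 + 64))² = (97/12 + 68)² = (913/12)² = 833569/144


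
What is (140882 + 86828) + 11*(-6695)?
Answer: 154065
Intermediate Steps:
(140882 + 86828) + 11*(-6695) = 227710 - 73645 = 154065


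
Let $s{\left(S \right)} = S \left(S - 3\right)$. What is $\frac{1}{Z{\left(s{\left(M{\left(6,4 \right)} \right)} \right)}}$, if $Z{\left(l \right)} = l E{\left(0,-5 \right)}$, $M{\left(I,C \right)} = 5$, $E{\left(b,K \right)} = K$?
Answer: $- \frac{1}{50} \approx -0.02$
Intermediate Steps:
$s{\left(S \right)} = S \left(-3 + S\right)$
$Z{\left(l \right)} = - 5 l$ ($Z{\left(l \right)} = l \left(-5\right) = - 5 l$)
$\frac{1}{Z{\left(s{\left(M{\left(6,4 \right)} \right)} \right)}} = \frac{1}{\left(-5\right) 5 \left(-3 + 5\right)} = \frac{1}{\left(-5\right) 5 \cdot 2} = \frac{1}{\left(-5\right) 10} = \frac{1}{-50} = - \frac{1}{50}$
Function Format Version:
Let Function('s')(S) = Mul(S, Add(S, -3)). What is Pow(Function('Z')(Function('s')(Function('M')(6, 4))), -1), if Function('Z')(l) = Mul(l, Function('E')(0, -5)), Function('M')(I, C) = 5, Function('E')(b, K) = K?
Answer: Rational(-1, 50) ≈ -0.020000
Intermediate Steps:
Function('s')(S) = Mul(S, Add(-3, S))
Function('Z')(l) = Mul(-5, l) (Function('Z')(l) = Mul(l, -5) = Mul(-5, l))
Pow(Function('Z')(Function('s')(Function('M')(6, 4))), -1) = Pow(Mul(-5, Mul(5, Add(-3, 5))), -1) = Pow(Mul(-5, Mul(5, 2)), -1) = Pow(Mul(-5, 10), -1) = Pow(-50, -1) = Rational(-1, 50)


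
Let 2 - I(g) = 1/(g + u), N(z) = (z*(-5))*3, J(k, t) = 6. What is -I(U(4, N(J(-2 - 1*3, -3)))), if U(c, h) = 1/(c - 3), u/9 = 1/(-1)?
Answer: -17/8 ≈ -2.1250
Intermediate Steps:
u = -9 (u = 9/(-1) = 9*(-1) = -9)
N(z) = -15*z (N(z) = -5*z*3 = -15*z)
U(c, h) = 1/(-3 + c)
I(g) = 2 - 1/(-9 + g) (I(g) = 2 - 1/(g - 9) = 2 - 1/(-9 + g))
-I(U(4, N(J(-2 - 1*3, -3)))) = -(-19 + 2/(-3 + 4))/(-9 + 1/(-3 + 4)) = -(-19 + 2/1)/(-9 + 1/1) = -(-19 + 2*1)/(-9 + 1) = -(-19 + 2)/(-8) = -(-1)*(-17)/8 = -1*17/8 = -17/8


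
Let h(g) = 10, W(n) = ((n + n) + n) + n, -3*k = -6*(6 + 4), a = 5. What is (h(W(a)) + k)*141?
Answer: 4230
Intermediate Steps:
k = 20 (k = -(-2)*(6 + 4) = -(-2)*10 = -⅓*(-60) = 20)
W(n) = 4*n (W(n) = (2*n + n) + n = 3*n + n = 4*n)
(h(W(a)) + k)*141 = (10 + 20)*141 = 30*141 = 4230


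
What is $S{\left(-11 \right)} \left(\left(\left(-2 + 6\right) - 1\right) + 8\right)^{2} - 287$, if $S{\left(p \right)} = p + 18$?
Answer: $560$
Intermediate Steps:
$S{\left(p \right)} = 18 + p$
$S{\left(-11 \right)} \left(\left(\left(-2 + 6\right) - 1\right) + 8\right)^{2} - 287 = \left(18 - 11\right) \left(\left(\left(-2 + 6\right) - 1\right) + 8\right)^{2} - 287 = 7 \left(\left(4 - 1\right) + 8\right)^{2} - 287 = 7 \left(3 + 8\right)^{2} - 287 = 7 \cdot 11^{2} - 287 = 7 \cdot 121 - 287 = 847 - 287 = 560$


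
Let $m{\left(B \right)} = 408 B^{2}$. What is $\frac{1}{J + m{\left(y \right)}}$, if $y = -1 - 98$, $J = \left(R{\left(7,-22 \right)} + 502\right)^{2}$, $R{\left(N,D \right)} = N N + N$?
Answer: $\frac{1}{4310172} \approx 2.3201 \cdot 10^{-7}$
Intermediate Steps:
$R{\left(N,D \right)} = N + N^{2}$ ($R{\left(N,D \right)} = N^{2} + N = N + N^{2}$)
$J = 311364$ ($J = \left(7 \left(1 + 7\right) + 502\right)^{2} = \left(7 \cdot 8 + 502\right)^{2} = \left(56 + 502\right)^{2} = 558^{2} = 311364$)
$y = -99$ ($y = -1 - 98 = -99$)
$\frac{1}{J + m{\left(y \right)}} = \frac{1}{311364 + 408 \left(-99\right)^{2}} = \frac{1}{311364 + 408 \cdot 9801} = \frac{1}{311364 + 3998808} = \frac{1}{4310172}$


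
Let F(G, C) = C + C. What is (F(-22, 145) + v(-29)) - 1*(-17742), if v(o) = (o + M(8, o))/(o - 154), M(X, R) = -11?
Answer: 3299896/183 ≈ 18032.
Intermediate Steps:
v(o) = (-11 + o)/(-154 + o) (v(o) = (o - 11)/(o - 154) = (-11 + o)/(-154 + o))
F(G, C) = 2*C
(F(-22, 145) + v(-29)) - 1*(-17742) = (2*145 + (-11 - 29)/(-154 - 29)) - 1*(-17742) = (290 - 40/(-183)) + 17742 = (290 - 1/183*(-40)) + 17742 = (290 + 40/183) + 17742 = 53110/183 + 17742 = 3299896/183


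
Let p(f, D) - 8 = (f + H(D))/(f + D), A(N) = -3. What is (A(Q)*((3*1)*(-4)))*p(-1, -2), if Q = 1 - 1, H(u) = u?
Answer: 324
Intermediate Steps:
Q = 0
p(f, D) = 9 (p(f, D) = 8 + (f + D)/(f + D) = 8 + (D + f)/(D + f) = 8 + 1 = 9)
(A(Q)*((3*1)*(-4)))*p(-1, -2) = -3*3*1*(-4)*9 = -9*(-4)*9 = -3*(-12)*9 = 36*9 = 324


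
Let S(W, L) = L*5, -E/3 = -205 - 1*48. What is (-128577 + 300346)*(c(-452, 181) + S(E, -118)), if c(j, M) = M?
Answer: -70253521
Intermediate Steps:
E = 759 (E = -3*(-205 - 1*48) = -3*(-205 - 48) = -3*(-253) = 759)
S(W, L) = 5*L
(-128577 + 300346)*(c(-452, 181) + S(E, -118)) = (-128577 + 300346)*(181 + 5*(-118)) = 171769*(181 - 590) = 171769*(-409) = -70253521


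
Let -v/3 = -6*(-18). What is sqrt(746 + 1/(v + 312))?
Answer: sqrt(26853)/6 ≈ 27.311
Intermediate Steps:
v = -324 (v = -(-3)*6*(-18) = -(-3)*(-108) = -3*108 = -324)
sqrt(746 + 1/(v + 312)) = sqrt(746 + 1/(-324 + 312)) = sqrt(746 + 1/(-12)) = sqrt(746 - 1/12) = sqrt(8951/12) = sqrt(26853)/6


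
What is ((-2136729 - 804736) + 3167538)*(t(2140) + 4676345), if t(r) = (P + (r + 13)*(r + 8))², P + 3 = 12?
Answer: 4835118212229817042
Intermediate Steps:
P = 9 (P = -3 + 12 = 9)
t(r) = (9 + (8 + r)*(13 + r))² (t(r) = (9 + (r + 13)*(r + 8))² = (9 + (13 + r)*(8 + r))² = (9 + (8 + r)*(13 + r))²)
((-2136729 - 804736) + 3167538)*(t(2140) + 4676345) = ((-2136729 - 804736) + 3167538)*((113 + 2140² + 21*2140)² + 4676345) = (-2941465 + 3167538)*((113 + 4579600 + 44940)² + 4676345) = 226073*(4624653² + 4676345) = 226073*(21387415370409 + 4676345) = 226073*21387420046754 = 4835118212229817042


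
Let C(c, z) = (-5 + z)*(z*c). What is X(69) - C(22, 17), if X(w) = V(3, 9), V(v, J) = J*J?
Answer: -4407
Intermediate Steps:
V(v, J) = J²
X(w) = 81 (X(w) = 9² = 81)
C(c, z) = c*z*(-5 + z) (C(c, z) = (-5 + z)*(c*z) = c*z*(-5 + z))
X(69) - C(22, 17) = 81 - 22*17*(-5 + 17) = 81 - 22*17*12 = 81 - 1*4488 = 81 - 4488 = -4407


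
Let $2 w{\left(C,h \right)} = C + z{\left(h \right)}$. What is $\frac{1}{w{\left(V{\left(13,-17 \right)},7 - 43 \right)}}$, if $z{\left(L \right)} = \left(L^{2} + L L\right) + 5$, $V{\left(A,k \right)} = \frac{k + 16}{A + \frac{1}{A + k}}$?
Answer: $\frac{102}{132443} \approx 0.00077014$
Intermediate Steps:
$V{\left(A,k \right)} = \frac{16 + k}{A + \frac{1}{A + k}}$
$z{\left(L \right)} = 5 + 2 L^{2}$ ($z{\left(L \right)} = \left(L^{2} + L^{2}\right) + 5 = 2 L^{2} + 5 = 5 + 2 L^{2}$)
$w{\left(C,h \right)} = \frac{5}{2} + h^{2} + \frac{C}{2}$ ($w{\left(C,h \right)} = \frac{C + \left(5 + 2 h^{2}\right)}{2} = \frac{5 + C + 2 h^{2}}{2} = \frac{5}{2} + h^{2} + \frac{C}{2}$)
$\frac{1}{w{\left(V{\left(13,-17 \right)},7 - 43 \right)}} = \frac{1}{\frac{5}{2} + \left(7 - 43\right)^{2} + \frac{\frac{1}{1 + 13^{2} + 13 \left(-17\right)} \left(\left(-17\right)^{2} + 16 \cdot 13 + 16 \left(-17\right) + 13 \left(-17\right)\right)}{2}} = \frac{1}{\frac{5}{2} + \left(-36\right)^{2} + \frac{\frac{1}{1 + 169 - 221} \left(289 + 208 - 272 - 221\right)}{2}} = \frac{1}{\frac{5}{2} + 1296 + \frac{\frac{1}{-51} \cdot 4}{2}} = \frac{1}{\frac{5}{2} + 1296 + \frac{\left(- \frac{1}{51}\right) 4}{2}} = \frac{1}{\frac{5}{2} + 1296 + \frac{1}{2} \left(- \frac{4}{51}\right)} = \frac{1}{\frac{5}{2} + 1296 - \frac{2}{51}} = \frac{1}{\frac{132443}{102}} = \frac{102}{132443}$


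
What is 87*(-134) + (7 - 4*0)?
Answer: -11651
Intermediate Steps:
87*(-134) + (7 - 4*0) = -11658 + (7 + 0) = -11658 + 7 = -11651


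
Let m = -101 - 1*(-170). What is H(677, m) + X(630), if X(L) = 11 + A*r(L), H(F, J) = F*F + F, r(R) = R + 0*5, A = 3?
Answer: 460907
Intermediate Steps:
m = 69 (m = -101 + 170 = 69)
r(R) = R (r(R) = R + 0 = R)
H(F, J) = F + F² (H(F, J) = F² + F = F + F²)
X(L) = 11 + 3*L
H(677, m) + X(630) = 677*(1 + 677) + (11 + 3*630) = 677*678 + (11 + 1890) = 459006 + 1901 = 460907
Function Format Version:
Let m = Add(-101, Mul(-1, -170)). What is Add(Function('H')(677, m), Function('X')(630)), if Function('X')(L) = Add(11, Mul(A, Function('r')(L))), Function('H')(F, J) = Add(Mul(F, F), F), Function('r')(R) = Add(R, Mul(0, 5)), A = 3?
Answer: 460907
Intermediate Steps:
m = 69 (m = Add(-101, 170) = 69)
Function('r')(R) = R (Function('r')(R) = Add(R, 0) = R)
Function('H')(F, J) = Add(F, Pow(F, 2)) (Function('H')(F, J) = Add(Pow(F, 2), F) = Add(F, Pow(F, 2)))
Function('X')(L) = Add(11, Mul(3, L))
Add(Function('H')(677, m), Function('X')(630)) = Add(Mul(677, Add(1, 677)), Add(11, Mul(3, 630))) = Add(Mul(677, 678), Add(11, 1890)) = Add(459006, 1901) = 460907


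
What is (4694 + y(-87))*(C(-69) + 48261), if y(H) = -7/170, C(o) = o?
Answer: 19227957408/85 ≈ 2.2621e+8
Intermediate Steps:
y(H) = -7/170 (y(H) = -7*1/170 = -7/170)
(4694 + y(-87))*(C(-69) + 48261) = (4694 - 7/170)*(-69 + 48261) = (797973/170)*48192 = 19227957408/85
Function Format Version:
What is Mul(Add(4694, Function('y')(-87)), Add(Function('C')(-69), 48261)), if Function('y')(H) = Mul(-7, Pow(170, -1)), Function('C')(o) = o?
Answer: Rational(19227957408, 85) ≈ 2.2621e+8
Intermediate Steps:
Function('y')(H) = Rational(-7, 170) (Function('y')(H) = Mul(-7, Rational(1, 170)) = Rational(-7, 170))
Mul(Add(4694, Function('y')(-87)), Add(Function('C')(-69), 48261)) = Mul(Add(4694, Rational(-7, 170)), Add(-69, 48261)) = Mul(Rational(797973, 170), 48192) = Rational(19227957408, 85)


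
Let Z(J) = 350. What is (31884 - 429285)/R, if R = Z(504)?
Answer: -397401/350 ≈ -1135.4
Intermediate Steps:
R = 350
(31884 - 429285)/R = (31884 - 429285)/350 = -397401*1/350 = -397401/350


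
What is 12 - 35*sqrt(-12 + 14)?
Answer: 12 - 35*sqrt(2) ≈ -37.497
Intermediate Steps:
12 - 35*sqrt(-12 + 14) = 12 - 35*sqrt(2)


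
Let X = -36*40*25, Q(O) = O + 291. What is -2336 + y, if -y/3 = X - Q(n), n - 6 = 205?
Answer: 107170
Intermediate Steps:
n = 211 (n = 6 + 205 = 211)
Q(O) = 291 + O
X = -36000 (X = -1440*25 = -36000)
y = 109506 (y = -3*(-36000 - (291 + 211)) = -3*(-36000 - 1*502) = -3*(-36000 - 502) = -3*(-36502) = 109506)
-2336 + y = -2336 + 109506 = 107170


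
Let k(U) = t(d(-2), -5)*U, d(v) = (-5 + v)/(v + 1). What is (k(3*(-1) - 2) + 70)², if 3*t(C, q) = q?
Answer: 55225/9 ≈ 6136.1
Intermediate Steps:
d(v) = (-5 + v)/(1 + v)
t(C, q) = q/3
k(U) = -5*U/3 (k(U) = ((⅓)*(-5))*U = -5*U/3)
(k(3*(-1) - 2) + 70)² = (-5*(3*(-1) - 2)/3 + 70)² = (-5*(-3 - 2)/3 + 70)² = (-5/3*(-5) + 70)² = (25/3 + 70)² = (235/3)² = 55225/9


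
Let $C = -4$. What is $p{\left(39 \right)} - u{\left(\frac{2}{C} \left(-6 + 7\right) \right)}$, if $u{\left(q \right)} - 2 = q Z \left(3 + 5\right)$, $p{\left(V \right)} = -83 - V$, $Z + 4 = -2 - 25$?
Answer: $-248$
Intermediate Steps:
$Z = -31$ ($Z = -4 - 27 = -31$)
$u{\left(q \right)} = 2 - 248 q$ ($u{\left(q \right)} = 2 + q \left(- 31 \left(3 + 5\right)\right) = 2 + q \left(\left(-31\right) 8\right) = 2 + q \left(-248\right) = 2 - 248 q$)
$p{\left(39 \right)} - u{\left(\frac{2}{C} \left(-6 + 7\right) \right)} = \left(-83 - 39\right) - \left(2 - 248 \frac{2}{-4} \left(-6 + 7\right)\right) = \left(-83 - 39\right) - \left(2 - 248 \cdot 2 \left(- \frac{1}{4}\right) 1\right) = -122 - \left(2 - 248 \left(\left(- \frac{1}{2}\right) 1\right)\right) = -122 - \left(2 - -124\right) = -122 - \left(2 + 124\right) = -122 - 126 = -248$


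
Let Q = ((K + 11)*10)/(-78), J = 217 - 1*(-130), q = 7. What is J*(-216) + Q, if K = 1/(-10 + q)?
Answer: -8769544/117 ≈ -74953.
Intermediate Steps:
J = 347 (J = 217 + 130 = 347)
K = -⅓ (K = 1/(-10 + 7) = 1/(-3) = -⅓ ≈ -0.33333)
Q = -160/117 (Q = ((-⅓ + 11)*10)/(-78) = ((32/3)*10)*(-1/78) = (320/3)*(-1/78) = -160/117 ≈ -1.3675)
J*(-216) + Q = 347*(-216) - 160/117 = -74952 - 160/117 = -8769544/117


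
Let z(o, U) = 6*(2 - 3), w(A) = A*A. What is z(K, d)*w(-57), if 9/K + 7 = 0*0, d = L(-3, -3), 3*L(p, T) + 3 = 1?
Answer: -19494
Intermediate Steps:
L(p, T) = -2/3 (L(p, T) = -1 + (1/3)*1 = -1 + 1/3 = -2/3)
w(A) = A**2
d = -2/3 ≈ -0.66667
K = -9/7 (K = 9/(-7 + 0*0) = 9/(-7 + 0) = 9/(-7) = 9*(-1/7) = -9/7 ≈ -1.2857)
z(o, U) = -6 (z(o, U) = 6*(-1) = -6)
z(K, d)*w(-57) = -6*(-57)**2 = -6*3249 = -19494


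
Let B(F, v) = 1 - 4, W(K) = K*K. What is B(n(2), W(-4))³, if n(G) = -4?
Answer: -27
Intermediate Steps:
W(K) = K²
B(F, v) = -3
B(n(2), W(-4))³ = (-3)³ = -27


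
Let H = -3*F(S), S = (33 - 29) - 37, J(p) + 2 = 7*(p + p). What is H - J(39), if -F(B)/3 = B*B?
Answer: 9257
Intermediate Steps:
J(p) = -2 + 14*p (J(p) = -2 + 7*(p + p) = -2 + 7*(2*p) = -2 + 14*p)
S = -33 (S = 4 - 37 = -33)
F(B) = -3*B**2 (F(B) = -3*B*B = -3*B**2)
H = 9801 (H = -(-9)*(-33)**2 = -(-9)*1089 = -3*(-3267) = 9801)
H - J(39) = 9801 - (-2 + 14*39) = 9801 - (-2 + 546) = 9801 - 1*544 = 9801 - 544 = 9257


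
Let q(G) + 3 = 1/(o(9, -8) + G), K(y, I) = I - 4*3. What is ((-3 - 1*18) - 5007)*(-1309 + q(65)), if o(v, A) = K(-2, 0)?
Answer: 349621980/53 ≈ 6.5966e+6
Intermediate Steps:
K(y, I) = -12 + I (K(y, I) = I - 12 = -12 + I)
o(v, A) = -12 (o(v, A) = -12 + 0 = -12)
q(G) = -3 + 1/(-12 + G)
((-3 - 1*18) - 5007)*(-1309 + q(65)) = ((-3 - 1*18) - 5007)*(-1309 + (37 - 3*65)/(-12 + 65)) = ((-3 - 18) - 5007)*(-1309 + (37 - 195)/53) = (-21 - 5007)*(-1309 + (1/53)*(-158)) = -5028*(-1309 - 158/53) = -5028*(-69535/53) = 349621980/53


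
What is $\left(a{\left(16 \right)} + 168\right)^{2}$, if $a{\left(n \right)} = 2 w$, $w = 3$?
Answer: $30276$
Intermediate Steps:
$a{\left(n \right)} = 6$ ($a{\left(n \right)} = 2 \cdot 3 = 6$)
$\left(a{\left(16 \right)} + 168\right)^{2} = \left(6 + 168\right)^{2} = 174^{2} = 30276$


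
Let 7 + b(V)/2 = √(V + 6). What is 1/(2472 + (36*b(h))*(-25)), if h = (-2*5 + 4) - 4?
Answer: 157/2501304 + 25*I/1667536 ≈ 6.2767e-5 + 1.4992e-5*I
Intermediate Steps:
h = -10 (h = (-10 + 4) - 4 = -6 - 4 = -10)
b(V) = -14 + 2*√(6 + V) (b(V) = -14 + 2*√(V + 6) = -14 + 2*√(6 + V))
1/(2472 + (36*b(h))*(-25)) = 1/(2472 + (36*(-14 + 2*√(6 - 10)))*(-25)) = 1/(2472 + (36*(-14 + 2*√(-4)))*(-25)) = 1/(2472 + (36*(-14 + 2*(2*I)))*(-25)) = 1/(2472 + (36*(-14 + 4*I))*(-25)) = 1/(2472 + (-504 + 144*I)*(-25)) = 1/(2472 + (12600 - 3600*I)) = 1/(15072 - 3600*I) = (15072 + 3600*I)/240125184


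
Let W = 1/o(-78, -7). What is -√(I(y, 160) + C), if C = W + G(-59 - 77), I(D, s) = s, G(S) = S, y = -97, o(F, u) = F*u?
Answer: -√7155330/546 ≈ -4.8992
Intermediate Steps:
W = 1/546 (W = 1/(-78*(-7)) = 1/546 ≈ 0.0018315)
C = -74255/546 (C = 1/546 + (-59 - 77) = 1/546 - 136 = -74255/546 ≈ -136.00)
-√(I(y, 160) + C) = -√(160 - 74255/546) = -√(13105/546) = -√7155330/546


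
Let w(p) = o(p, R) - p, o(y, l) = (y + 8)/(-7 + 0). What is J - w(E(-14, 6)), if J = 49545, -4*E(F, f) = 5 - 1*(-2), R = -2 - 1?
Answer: 346809/7 ≈ 49544.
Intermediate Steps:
R = -3
o(y, l) = -8/7 - y/7 (o(y, l) = (8 + y)/(-7) = (8 + y)*(-⅐) = -8/7 - y/7)
E(F, f) = -7/4 (E(F, f) = -(5 - 1*(-2))/4 = -(5 + 2)/4 = -¼*7 = -7/4)
w(p) = -8/7 - 8*p/7 (w(p) = (-8/7 - p/7) - p = -8/7 - 8*p/7)
J - w(E(-14, 6)) = 49545 - (-8/7 - 8/7*(-7/4)) = 49545 - (-8/7 + 2) = 49545 - 1*6/7 = 49545 - 6/7 = 346809/7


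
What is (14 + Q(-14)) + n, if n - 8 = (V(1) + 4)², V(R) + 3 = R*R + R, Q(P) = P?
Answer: 17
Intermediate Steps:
V(R) = -3 + R + R² (V(R) = -3 + (R*R + R) = -3 + (R² + R) = -3 + (R + R²) = -3 + R + R²)
n = 17 (n = 8 + ((-3 + 1 + 1²) + 4)² = 8 + ((-3 + 1 + 1) + 4)² = 8 + (-1 + 4)² = 8 + 3² = 8 + 9 = 17)
(14 + Q(-14)) + n = (14 - 14) + 17 = 0 + 17 = 17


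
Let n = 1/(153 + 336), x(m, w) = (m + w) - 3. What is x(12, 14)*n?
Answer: 23/489 ≈ 0.047035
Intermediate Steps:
x(m, w) = -3 + m + w
n = 1/489 ≈ 0.0020450
x(12, 14)*n = (-3 + 12 + 14)*(1/489) = 23*(1/489) = 23/489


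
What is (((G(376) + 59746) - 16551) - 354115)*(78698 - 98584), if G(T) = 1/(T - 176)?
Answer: 618295502057/100 ≈ 6.1830e+9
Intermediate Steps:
G(T) = 1/(-176 + T)
(((G(376) + 59746) - 16551) - 354115)*(78698 - 98584) = (((1/(-176 + 376) + 59746) - 16551) - 354115)*(78698 - 98584) = (((1/200 + 59746) - 16551) - 354115)*(-19886) = ((11949201/200 - 16551) - 354115)*(-19886) = (8639001/200 - 354115)*(-19886) = -62183999/200*(-19886) = 618295502057/100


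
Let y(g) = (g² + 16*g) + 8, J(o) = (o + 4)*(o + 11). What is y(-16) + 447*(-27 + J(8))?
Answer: 89855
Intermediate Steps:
J(o) = (4 + o)*(11 + o)
y(g) = 8 + g² + 16*g
y(-16) + 447*(-27 + J(8)) = (8 + (-16)² + 16*(-16)) + 447*(-27 + (44 + 8² + 15*8)) = (8 + 256 - 256) + 447*(-27 + (44 + 64 + 120)) = 8 + 447*(-27 + 228) = 8 + 447*201 = 8 + 89847 = 89855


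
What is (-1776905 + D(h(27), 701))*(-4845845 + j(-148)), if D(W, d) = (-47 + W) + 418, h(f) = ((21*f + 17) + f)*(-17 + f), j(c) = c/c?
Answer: 8579198517856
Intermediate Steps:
j(c) = 1
h(f) = (-17 + f)*(17 + 22*f) (h(f) = ((17 + 21*f) + f)*(-17 + f) = (17 + 22*f)*(-17 + f) = (-17 + f)*(17 + 22*f))
D(W, d) = 371 + W
(-1776905 + D(h(27), 701))*(-4845845 + j(-148)) = (-1776905 + (371 + (-289 - 357*27 + 22*27**2)))*(-4845845 + 1) = (-1776905 + (371 + (-289 - 9639 + 22*729)))*(-4845844) = (-1776905 + (371 + (-289 - 9639 + 16038)))*(-4845844) = (-1776905 + (371 + 6110))*(-4845844) = (-1776905 + 6481)*(-4845844) = -1770424*(-4845844) = 8579198517856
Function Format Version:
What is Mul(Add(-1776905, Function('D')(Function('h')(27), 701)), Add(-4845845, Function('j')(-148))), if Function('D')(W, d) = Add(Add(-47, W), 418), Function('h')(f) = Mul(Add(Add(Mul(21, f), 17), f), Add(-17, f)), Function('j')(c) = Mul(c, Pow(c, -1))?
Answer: 8579198517856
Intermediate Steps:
Function('j')(c) = 1
Function('h')(f) = Mul(Add(-17, f), Add(17, Mul(22, f))) (Function('h')(f) = Mul(Add(Add(17, Mul(21, f)), f), Add(-17, f)) = Mul(Add(17, Mul(22, f)), Add(-17, f)) = Mul(Add(-17, f), Add(17, Mul(22, f))))
Function('D')(W, d) = Add(371, W)
Mul(Add(-1776905, Function('D')(Function('h')(27), 701)), Add(-4845845, Function('j')(-148))) = Mul(Add(-1776905, Add(371, Add(-289, Mul(-357, 27), Mul(22, Pow(27, 2))))), Add(-4845845, 1)) = Mul(Add(-1776905, Add(371, Add(-289, -9639, Mul(22, 729)))), -4845844) = Mul(Add(-1776905, Add(371, Add(-289, -9639, 16038))), -4845844) = Mul(Add(-1776905, Add(371, 6110)), -4845844) = Mul(Add(-1776905, 6481), -4845844) = Mul(-1770424, -4845844) = 8579198517856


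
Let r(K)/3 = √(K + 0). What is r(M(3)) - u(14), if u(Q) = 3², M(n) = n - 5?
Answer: -9 + 3*I*√2 ≈ -9.0 + 4.2426*I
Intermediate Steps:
M(n) = -5 + n
r(K) = 3*√K (r(K) = 3*√(K + 0) = 3*√K)
u(Q) = 9
r(M(3)) - u(14) = 3*√(-5 + 3) - 1*9 = 3*√(-2) - 9 = 3*(I*√2) - 9 = 3*I*√2 - 9 = -9 + 3*I*√2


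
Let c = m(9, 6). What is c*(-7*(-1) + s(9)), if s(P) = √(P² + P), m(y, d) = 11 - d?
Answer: 35 + 15*√10 ≈ 82.434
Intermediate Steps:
c = 5 (c = 11 - 1*6 = 11 - 6 = 5)
s(P) = √(P + P²)
c*(-7*(-1) + s(9)) = 5*(-7*(-1) + √(9*(1 + 9))) = 5*(7 + √(9*10)) = 5*(7 + √90) = 5*(7 + 3*√10) = 35 + 15*√10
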